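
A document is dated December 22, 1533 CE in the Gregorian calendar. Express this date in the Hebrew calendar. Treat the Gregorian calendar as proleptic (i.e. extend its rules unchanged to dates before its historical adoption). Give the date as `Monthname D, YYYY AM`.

Both dates share Julian Day Number 2281332; in the Hebrew calendar that is 24 Kislev 5294 AM.

Kislev 24, 5294 AM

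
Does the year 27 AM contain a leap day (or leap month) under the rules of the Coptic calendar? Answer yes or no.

27 mod 4 = 3; in the Coptic calendar a year is leap when year mod 4 = 3, so it is a leap year.

yes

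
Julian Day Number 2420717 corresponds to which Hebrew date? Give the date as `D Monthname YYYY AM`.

27 Av 5675 AM

JDN 2420717 is 7 August 1915 in the Gregorian calendar.
In the Hebrew calendar that day is 27 Av 5675 AM.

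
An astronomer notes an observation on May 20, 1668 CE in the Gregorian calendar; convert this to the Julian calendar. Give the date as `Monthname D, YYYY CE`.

May 10, 1668 CE

For dates in this range the Gregorian date is 10 days ahead of the Julian.
20 May 1668 Gregorian − 10 days → 10 May 1668 Julian.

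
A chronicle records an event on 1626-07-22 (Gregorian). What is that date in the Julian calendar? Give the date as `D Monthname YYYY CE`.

At this point the Julian calendar is 10 days behind the Gregorian.
22 July 1626 Gregorian − 10 days → 12 July 1626 Julian.

12 July 1626 CE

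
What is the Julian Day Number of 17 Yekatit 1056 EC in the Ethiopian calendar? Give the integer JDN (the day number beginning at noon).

In the proleptic Gregorian calendar the same day is 18 February 1064.
JDN 2299161 is 15 October 1582 CE (Gregorian); the target day is −189435 days from there, so JDN = 2109726.

2109726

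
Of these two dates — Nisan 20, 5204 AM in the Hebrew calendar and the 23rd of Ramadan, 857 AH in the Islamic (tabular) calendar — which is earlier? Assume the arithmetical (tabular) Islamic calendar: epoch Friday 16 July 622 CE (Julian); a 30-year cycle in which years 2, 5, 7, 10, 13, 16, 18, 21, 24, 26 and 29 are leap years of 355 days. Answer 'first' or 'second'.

Converting both to JDN: 2248578 vs 2252036; the smaller is the first.

first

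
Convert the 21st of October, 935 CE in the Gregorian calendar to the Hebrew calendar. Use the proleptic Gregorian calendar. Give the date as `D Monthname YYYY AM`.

16 Cheshvan 4696 AM

Julian Day Number of the source date = 2062855.
Converting JDN 2062855 to the Hebrew calendar gives 16 Cheshvan 4696 AM.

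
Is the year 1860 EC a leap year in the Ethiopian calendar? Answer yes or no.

no

1860 mod 4 = 0; in the Ethiopian calendar a year is leap when year mod 4 = 3, so it is a common year.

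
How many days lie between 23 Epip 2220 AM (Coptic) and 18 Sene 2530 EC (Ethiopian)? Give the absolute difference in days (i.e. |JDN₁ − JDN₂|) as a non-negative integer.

JDN of the first date = 2635842.
JDN of the second date = 2648225.
|2648225 − 2635842| = 12383.

12383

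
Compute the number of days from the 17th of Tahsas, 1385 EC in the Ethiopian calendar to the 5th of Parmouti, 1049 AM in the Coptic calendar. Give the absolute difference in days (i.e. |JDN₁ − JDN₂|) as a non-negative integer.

First date → JDN 2229833; second date → JDN 2208026.
The interval is |2229833 − 2208026| = 21807 days.

21807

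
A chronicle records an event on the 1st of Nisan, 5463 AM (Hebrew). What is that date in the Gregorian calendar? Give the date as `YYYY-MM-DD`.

Julian Day Number of the source date = 2343144.
Converting JDN 2343144 to the Gregorian calendar gives 18 March 1703 CE.

1703-03-18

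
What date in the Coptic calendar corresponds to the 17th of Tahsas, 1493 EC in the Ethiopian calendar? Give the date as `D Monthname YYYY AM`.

The source date corresponds to 23 December 1500 in the proleptic Gregorian calendar (JDN 2269280).
That day falls on 17 Koiak 1217 AM in the Coptic calendar.

17 Koiak 1217 AM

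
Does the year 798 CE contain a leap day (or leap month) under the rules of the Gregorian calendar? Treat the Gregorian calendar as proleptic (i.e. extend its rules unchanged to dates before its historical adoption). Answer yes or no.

no

798 is not divisible by 4, so it is a common year.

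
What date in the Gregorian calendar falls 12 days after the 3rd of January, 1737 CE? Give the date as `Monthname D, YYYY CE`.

January 15, 1737 CE

JDN of the 3rd of January, 1737 CE = 2355489.
2355489 + 12 = 2355501.
JDN 2355501 in the Gregorian calendar is January 15, 1737 CE.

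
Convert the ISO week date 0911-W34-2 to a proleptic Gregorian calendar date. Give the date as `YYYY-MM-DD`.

0911-08-18

ISO week 1 of 911 is the week containing the first Thursday of 911.
Week 34, day 2 (Tuesday) lands on 0911-08-18.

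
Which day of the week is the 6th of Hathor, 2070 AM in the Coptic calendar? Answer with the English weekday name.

Wednesday

This is JDN 2580797 (18 November 2353 Gregorian).
2580797 ≡ 2 (mod 7); counting from Monday = 0 gives Wednesday.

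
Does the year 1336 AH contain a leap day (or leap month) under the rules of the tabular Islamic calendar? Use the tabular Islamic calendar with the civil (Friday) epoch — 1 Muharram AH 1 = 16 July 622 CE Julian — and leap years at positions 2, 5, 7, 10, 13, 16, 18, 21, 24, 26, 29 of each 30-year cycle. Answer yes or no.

Year 1336 AH is year 16 of its 30-year cycle; leap positions are 2, 5, 7, 10, 13, 16, 18, 21, 24, 26, 29, so it is a leap year (355 days).

yes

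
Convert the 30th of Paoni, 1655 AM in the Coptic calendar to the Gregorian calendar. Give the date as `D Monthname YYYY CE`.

Julian Day Number of the source date = 2429452.
Converting JDN 2429452 to the Gregorian calendar gives 7 July 1939 CE.

7 July 1939 CE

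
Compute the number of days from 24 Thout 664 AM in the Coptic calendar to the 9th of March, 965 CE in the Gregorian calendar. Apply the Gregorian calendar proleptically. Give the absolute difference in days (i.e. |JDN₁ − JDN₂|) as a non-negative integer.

6373

First date → JDN 2067214; second date → JDN 2073587.
The interval is |2067214 − 2073587| = 6373 days.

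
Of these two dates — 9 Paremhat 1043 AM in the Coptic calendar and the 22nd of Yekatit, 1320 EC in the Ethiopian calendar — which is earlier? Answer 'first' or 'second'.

Converting both to JDN: 2205808 vs 2206157; the smaller is the first.

first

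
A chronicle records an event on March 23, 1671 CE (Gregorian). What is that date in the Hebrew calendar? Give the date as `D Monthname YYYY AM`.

Julian Day Number of the source date = 2331462.
Converting JDN 2331462 to the Hebrew calendar gives 12 Nisan 5431 AM.

12 Nisan 5431 AM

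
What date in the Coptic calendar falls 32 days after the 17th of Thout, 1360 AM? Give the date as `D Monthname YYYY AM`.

Counting 32 days forward from JDN 2321421 reaches JDN 2321453, which is 19 Paopi 1360 AM.

19 Paopi 1360 AM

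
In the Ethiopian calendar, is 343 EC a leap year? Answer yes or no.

yes

343 mod 4 = 3; in the Ethiopian calendar a year is leap when year mod 4 = 3, so it is a leap year.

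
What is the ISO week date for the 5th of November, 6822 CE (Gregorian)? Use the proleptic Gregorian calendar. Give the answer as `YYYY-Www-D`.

The weekday is Saturday (ISO weekday 6).
That Saturday belongs to ISO week 44 of ISO year 6822.

6822-W44-6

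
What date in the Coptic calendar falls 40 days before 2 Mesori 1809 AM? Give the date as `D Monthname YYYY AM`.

Counting 40 days back from JDN 2485733 reaches JDN 2485693, which is 22 Paoni 1809 AM.

22 Paoni 1809 AM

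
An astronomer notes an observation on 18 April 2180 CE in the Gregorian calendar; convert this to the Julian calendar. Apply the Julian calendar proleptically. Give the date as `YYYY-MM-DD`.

The Julian–Gregorian offset here is 14 days (Julian trailing).
18 April 2180 Gregorian − 14 days → 4 April 2180 Julian.

2180-04-04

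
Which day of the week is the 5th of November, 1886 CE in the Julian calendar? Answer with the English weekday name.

Wednesday

In the Gregorian calendar this is 17 November 1886 (JDN 2410228).
JDN 2410228 mod 7 = 2, and JDN 0 was a Monday, so this is a Wednesday.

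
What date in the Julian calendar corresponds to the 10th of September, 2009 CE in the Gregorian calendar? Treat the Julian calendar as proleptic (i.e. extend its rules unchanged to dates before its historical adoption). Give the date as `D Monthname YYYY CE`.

28 August 2009 CE

For dates in this range the Gregorian date is 13 days ahead of the Julian.
10 September 2009 Gregorian − 13 days → 28 August 2009 Julian.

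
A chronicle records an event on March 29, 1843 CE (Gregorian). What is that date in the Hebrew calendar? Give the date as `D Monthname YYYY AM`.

27 Adar II 5603 AM

Both dates share Julian Day Number 2394289; in the Hebrew calendar that is 27 Adar II 5603 AM.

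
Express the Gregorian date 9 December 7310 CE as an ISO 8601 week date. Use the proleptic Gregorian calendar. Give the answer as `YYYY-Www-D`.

The weekday is Tuesday (ISO weekday 2).
That Tuesday belongs to ISO week 50 of ISO year 7310.

7310-W50-2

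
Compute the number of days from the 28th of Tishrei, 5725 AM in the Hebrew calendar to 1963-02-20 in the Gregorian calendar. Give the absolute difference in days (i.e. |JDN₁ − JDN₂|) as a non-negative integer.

592

First date → JDN 2438673; second date → JDN 2438081.
The interval is |2438673 − 2438081| = 592 days.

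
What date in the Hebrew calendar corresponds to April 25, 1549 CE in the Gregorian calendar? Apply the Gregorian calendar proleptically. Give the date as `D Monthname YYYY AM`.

17 Nisan 5309 AM

Both dates share Julian Day Number 2286935; in the Hebrew calendar that is 17 Nisan 5309 AM.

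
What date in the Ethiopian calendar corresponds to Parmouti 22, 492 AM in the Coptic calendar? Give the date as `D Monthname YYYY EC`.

The source date corresponds to 21 April 776 in the proleptic Gregorian calendar (JDN 2004599).
That day falls on 22 Miyazya 768 EC in the Ethiopian calendar.

22 Miyazya 768 EC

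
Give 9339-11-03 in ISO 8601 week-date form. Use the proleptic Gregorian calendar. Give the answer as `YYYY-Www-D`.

The weekday is Tuesday (ISO weekday 2).
That Tuesday belongs to ISO week 45 of ISO year 9339.

9339-W45-2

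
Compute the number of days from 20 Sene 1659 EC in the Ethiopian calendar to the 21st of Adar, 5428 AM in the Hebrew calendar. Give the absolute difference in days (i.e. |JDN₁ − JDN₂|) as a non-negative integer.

254

First date → JDN 2330094; second date → JDN 2330348.
The interval is |2330094 − 2330348| = 254 days.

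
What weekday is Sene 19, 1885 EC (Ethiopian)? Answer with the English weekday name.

In the Gregorian calendar this is 25 June 1893 (JDN 2412640).
Since JDN mod 7 = 6 (0 = Monday), the day is Sunday.

Sunday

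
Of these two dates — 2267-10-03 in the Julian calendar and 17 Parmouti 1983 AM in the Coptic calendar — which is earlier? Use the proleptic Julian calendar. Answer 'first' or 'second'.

second

Converting both to JDN: 2549355 vs 2549181; the smaller is the second.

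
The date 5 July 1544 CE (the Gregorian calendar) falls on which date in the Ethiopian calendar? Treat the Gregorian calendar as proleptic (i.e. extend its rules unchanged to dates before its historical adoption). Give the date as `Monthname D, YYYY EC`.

Julian Day Number of the source date = 2285180.
Converting JDN 2285180 to the Ethiopian calendar gives 1 Hamle 1536 EC.

Hamle 1, 1536 EC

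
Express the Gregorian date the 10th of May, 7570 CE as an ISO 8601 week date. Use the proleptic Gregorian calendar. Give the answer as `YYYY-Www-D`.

The weekday is Sunday (ISO weekday 7).
That Sunday belongs to ISO week 19 of ISO year 7570.

7570-W19-7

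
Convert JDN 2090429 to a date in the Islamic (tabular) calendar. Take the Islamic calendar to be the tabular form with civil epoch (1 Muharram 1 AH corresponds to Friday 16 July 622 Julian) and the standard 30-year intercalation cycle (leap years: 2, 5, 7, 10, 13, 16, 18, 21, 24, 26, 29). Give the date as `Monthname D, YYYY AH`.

Ramadan 7, 401 AH

JDN 2090429 is 20 April 1011 in the proleptic Gregorian calendar.
In the tabular Islamic calendar that day is Ramadan 7, 401 AH.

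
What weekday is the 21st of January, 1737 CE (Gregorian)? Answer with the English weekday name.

Monday

Since JDN mod 7 = 0 (0 = Monday), the day is Monday.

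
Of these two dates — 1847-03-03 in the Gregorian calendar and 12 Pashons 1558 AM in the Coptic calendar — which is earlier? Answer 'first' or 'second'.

second

Converting both to JDN: 2395724 vs 2393975; the smaller is the second.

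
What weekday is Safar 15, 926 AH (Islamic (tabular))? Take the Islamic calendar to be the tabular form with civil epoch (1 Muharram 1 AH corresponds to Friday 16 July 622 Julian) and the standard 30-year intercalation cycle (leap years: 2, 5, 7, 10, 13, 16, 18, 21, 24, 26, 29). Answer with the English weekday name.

Sunday

This is JDN 2276273 (15 February 1520 Gregorian).
Since JDN mod 7 = 6 (0 = Monday), the day is Sunday.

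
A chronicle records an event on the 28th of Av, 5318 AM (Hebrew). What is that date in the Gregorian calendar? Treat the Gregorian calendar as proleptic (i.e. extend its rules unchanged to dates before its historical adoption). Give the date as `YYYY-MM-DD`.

Julian Day Number of the source date = 2290341.
Converting JDN 2290341 to the Gregorian calendar gives 22 August 1558 CE.

1558-08-22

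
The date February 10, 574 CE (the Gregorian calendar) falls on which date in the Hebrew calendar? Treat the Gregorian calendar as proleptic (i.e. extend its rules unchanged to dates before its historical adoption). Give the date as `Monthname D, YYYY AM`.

Shevat 30, 4334 AM

Julian Day Number of the source date = 1930750.
Converting JDN 1930750 to the Hebrew calendar gives 30 Shevat 4334 AM.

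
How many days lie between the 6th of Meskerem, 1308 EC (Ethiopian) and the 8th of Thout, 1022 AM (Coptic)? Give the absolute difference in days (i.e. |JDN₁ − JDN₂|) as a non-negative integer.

First date → JDN 2201608; second date → JDN 2197957.
The interval is |2201608 − 2197957| = 3651 days.

3651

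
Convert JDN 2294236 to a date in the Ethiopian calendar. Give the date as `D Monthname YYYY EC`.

JDN 2294236 is 21 April 1569 in the proleptic Gregorian calendar.
In the Ethiopian calendar that day is 16 Miyazya 1561 EC.

16 Miyazya 1561 EC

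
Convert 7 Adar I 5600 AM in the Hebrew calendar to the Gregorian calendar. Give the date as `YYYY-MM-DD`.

1840-02-11

Julian Day Number of the source date = 2393147.
Converting JDN 2393147 to the Gregorian calendar gives 11 February 1840 CE.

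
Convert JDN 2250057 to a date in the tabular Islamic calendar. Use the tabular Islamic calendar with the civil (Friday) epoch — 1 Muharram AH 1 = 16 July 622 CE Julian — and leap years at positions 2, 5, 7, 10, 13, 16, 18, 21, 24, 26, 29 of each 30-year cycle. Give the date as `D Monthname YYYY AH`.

22 Safar 852 AH

The proleptic Gregorian equivalent of JDN 2250057 is 6 May 1448.
In the tabular Islamic calendar that day is 22 Safar 852 AH.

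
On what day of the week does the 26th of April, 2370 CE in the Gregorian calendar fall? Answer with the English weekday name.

Sunday

Since JDN mod 7 = 6 (0 = Monday), the day is Sunday.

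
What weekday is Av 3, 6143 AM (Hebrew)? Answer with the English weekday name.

Wednesday

This is JDN 2591647 (3 August 2383 Gregorian).
2591647 ≡ 2 (mod 7); counting from Monday = 0 gives Wednesday.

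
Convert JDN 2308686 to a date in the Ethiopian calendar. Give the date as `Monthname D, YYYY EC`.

The Gregorian equivalent of JDN 2308686 is 12 November 1608.
In the Ethiopian calendar that day is Hidar 6, 1601 EC.

Hidar 6, 1601 EC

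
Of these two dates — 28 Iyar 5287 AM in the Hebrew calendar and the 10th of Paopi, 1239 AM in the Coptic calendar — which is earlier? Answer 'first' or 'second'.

Converting both to JDN: 2278913 vs 2277248; the smaller is the second.

second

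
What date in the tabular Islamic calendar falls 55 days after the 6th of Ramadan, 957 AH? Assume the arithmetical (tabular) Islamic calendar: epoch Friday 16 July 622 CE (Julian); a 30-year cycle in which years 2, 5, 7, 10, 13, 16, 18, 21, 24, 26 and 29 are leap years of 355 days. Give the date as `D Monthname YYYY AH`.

2 Dhu al-Qa'dah 957 AH

The starting date is JDN 2287456; 2287456 + 55 = 2287511.
JDN 2287511 corresponds to 2 Dhu al-Qa'dah 957 AH.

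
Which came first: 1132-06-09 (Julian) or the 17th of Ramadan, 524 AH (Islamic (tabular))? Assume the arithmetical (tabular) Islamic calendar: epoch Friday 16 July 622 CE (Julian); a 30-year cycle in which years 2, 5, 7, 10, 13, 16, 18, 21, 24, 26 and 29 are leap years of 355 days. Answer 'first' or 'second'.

second

The two dates have Julian Day Numbers 2134681 and 2134026 respectively.
Since 2134026 < 2134681, the second date comes first.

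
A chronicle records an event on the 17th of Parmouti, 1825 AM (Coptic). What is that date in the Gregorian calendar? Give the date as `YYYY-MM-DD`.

Both dates share Julian Day Number 2491472; in the Gregorian calendar that is 26 April 2109 CE.

2109-04-26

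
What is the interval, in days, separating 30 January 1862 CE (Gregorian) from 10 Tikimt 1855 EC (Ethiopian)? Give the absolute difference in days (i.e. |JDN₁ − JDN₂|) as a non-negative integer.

262

JDN of the first date = 2401171.
JDN of the second date = 2401433.
|2401433 − 2401171| = 262.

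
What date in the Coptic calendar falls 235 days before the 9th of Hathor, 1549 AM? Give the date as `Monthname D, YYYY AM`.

Counting 235 days back from JDN 2390505 reaches JDN 2390270, which is Paremhat 19, 1548 AM.

Paremhat 19, 1548 AM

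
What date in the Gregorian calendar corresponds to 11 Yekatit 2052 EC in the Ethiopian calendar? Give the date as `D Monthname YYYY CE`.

19 February 2060 CE

Julian Day Number of the source date = 2473509.
Converting JDN 2473509 to the Gregorian calendar gives 19 February 2060 CE.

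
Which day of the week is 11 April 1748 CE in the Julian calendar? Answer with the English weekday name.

Equivalently 22 April 1748 Gregorian, JDN 2359616.
2359616 ≡ 0 (mod 7); counting from Monday = 0 gives Monday.

Monday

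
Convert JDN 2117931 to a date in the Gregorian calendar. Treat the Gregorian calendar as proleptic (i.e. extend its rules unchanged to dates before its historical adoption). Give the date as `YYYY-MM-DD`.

1086-08-06

Counting from JDN 2299161 = 15 Oct 1582 gives an offset of -181230 days.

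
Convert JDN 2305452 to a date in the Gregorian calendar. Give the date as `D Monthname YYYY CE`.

5 January 1600 CE

Counting from JDN 2299161 = 15 Oct 1582 gives an offset of 6291 days.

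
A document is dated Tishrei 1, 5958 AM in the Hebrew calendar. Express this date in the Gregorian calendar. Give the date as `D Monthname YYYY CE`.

Both dates share Julian Day Number 2523753; in the Gregorian calendar that is 12 September 2197 CE.

12 September 2197 CE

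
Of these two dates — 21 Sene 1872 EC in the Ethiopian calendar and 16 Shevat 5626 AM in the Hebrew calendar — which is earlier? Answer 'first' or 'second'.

second

Converting both to JDN: 2407894 vs 2402634; the smaller is the second.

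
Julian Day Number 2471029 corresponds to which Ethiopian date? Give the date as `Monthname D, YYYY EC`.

The Gregorian equivalent of JDN 2471029 is 6 May 2053.
In the Ethiopian calendar that day is Miyazya 28, 2045 EC.

Miyazya 28, 2045 EC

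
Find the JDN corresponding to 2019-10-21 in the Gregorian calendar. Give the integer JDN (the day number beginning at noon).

JDN 2299161 is 15 October 1582 CE (Gregorian); the target day is +159617 days from there, so JDN = 2458778.

2458778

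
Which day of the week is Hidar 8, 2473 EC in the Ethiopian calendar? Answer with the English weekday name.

Wednesday

This is JDN 2627186 (20 November 2480 Gregorian).
2627186 ≡ 2 (mod 7); counting from Monday = 0 gives Wednesday.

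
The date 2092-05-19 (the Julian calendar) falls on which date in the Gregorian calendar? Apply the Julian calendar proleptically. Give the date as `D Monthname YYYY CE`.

At this point the Julian calendar is 13 days behind the Gregorian.
19 May 2092 Julian + 13 days → 1 June 2092 Gregorian.

1 June 2092 CE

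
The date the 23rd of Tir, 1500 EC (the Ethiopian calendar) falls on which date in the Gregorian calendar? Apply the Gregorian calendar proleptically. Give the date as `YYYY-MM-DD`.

Julian Day Number of the source date = 2271873.
Converting JDN 2271873 to the Gregorian calendar gives 29 January 1508 CE.

1508-01-29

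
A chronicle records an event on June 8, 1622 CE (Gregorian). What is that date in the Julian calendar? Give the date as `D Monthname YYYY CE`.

29 May 1622 CE

At this point the Julian calendar is 10 days behind the Gregorian.
8 June 1622 Gregorian − 10 days → 29 May 1622 Julian.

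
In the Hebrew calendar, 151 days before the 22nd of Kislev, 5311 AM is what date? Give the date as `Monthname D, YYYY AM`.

JDN of the 22nd of Kislev, 5311 AM = 2287530.
2287530 − 151 = 2287379.
JDN 2287379 in the Hebrew calendar is Tammuz 19, 5310 AM.

Tammuz 19, 5310 AM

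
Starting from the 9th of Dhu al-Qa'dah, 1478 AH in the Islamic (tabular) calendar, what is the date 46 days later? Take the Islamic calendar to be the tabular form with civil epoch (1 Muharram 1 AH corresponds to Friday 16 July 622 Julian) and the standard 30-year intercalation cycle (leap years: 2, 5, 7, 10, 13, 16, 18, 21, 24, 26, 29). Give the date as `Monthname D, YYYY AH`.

Dhu al-Hijjah 25, 1478 AH

The starting date is JDN 2472143; 2472143 + 46 = 2472189.
JDN 2472189 corresponds to Dhu al-Hijjah 25, 1478 AH.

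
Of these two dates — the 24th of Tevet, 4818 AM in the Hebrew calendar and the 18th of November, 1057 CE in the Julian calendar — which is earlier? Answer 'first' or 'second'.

second

Converting both to JDN: 2107484 vs 2107449; the smaller is the second.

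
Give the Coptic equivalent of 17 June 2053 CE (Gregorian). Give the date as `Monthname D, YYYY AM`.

Paoni 10, 1769 AM

Both dates share Julian Day Number 2471071; in the Coptic calendar that is 10 Paoni 1769 AM.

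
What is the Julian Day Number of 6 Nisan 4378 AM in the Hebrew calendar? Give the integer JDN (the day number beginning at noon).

Equivalently 9 April 618 (proleptic Gregorian).
JDN 2299161 is 15 October 1582 CE (Gregorian); the target day is −352283 days from there, so JDN = 1946878.

1946878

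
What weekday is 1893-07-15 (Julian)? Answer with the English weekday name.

In the Gregorian calendar this is 27 July 1893 (JDN 2412672).
Since JDN mod 7 = 3 (0 = Monday), the day is Thursday.

Thursday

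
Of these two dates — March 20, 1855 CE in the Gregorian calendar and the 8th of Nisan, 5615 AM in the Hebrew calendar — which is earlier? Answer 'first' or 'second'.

Converting both to JDN: 2398663 vs 2398670; the smaller is the first.

first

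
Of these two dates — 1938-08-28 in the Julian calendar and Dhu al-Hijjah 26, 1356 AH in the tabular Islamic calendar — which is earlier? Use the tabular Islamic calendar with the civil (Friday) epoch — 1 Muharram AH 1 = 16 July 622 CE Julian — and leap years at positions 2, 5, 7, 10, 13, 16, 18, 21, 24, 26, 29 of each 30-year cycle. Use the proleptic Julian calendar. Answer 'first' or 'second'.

First date → JDN 2429152; second date → JDN 2428957.
JDN 2428957 < JDN 2429152, so the second date is earlier.

second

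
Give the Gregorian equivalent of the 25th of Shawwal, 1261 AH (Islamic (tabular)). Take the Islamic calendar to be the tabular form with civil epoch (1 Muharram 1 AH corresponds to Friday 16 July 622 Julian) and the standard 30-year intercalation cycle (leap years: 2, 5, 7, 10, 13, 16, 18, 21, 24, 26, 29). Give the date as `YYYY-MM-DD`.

1845-10-27

Both dates share Julian Day Number 2395232; in the Gregorian calendar that is 27 October 1845 CE.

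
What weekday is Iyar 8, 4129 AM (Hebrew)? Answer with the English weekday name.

In the proleptic Gregorian calendar this is 3 May 369 (JDN 1855957).
1855957 ≡ 5 (mod 7); counting from Monday = 0 gives Saturday.

Saturday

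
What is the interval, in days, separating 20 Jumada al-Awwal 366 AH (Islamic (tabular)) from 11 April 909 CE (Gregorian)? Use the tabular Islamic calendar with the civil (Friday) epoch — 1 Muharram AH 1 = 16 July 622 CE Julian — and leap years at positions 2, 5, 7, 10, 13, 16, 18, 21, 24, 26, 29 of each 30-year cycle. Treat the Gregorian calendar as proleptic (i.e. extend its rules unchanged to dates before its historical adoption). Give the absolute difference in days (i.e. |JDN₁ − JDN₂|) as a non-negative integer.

24755

JDN of the first date = 2077921.
JDN of the second date = 2053166.
|2053166 − 2077921| = 24755.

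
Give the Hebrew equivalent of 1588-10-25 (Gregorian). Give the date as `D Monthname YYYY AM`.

Julian Day Number of the source date = 2301363.
Converting JDN 2301363 to the Hebrew calendar gives 4 Cheshvan 5349 AM.

4 Cheshvan 5349 AM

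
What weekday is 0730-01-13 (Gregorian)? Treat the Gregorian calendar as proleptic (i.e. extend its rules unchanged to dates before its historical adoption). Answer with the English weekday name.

JDN 1987699 mod 7 = 0, and JDN 0 was a Monday, so this is a Monday.

Monday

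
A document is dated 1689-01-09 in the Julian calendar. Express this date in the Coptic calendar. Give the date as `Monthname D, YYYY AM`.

The source date corresponds to 19 January 1689 in the Gregorian calendar (JDN 2337974).
That day falls on 14 Tobi 1405 AM in the Coptic calendar.

Tobi 14, 1405 AM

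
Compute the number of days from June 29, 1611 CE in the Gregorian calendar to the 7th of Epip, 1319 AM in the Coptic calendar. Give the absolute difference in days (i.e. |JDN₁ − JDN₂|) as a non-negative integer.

First date → JDN 2309645; second date → JDN 2306735.
The interval is |2309645 − 2306735| = 2910 days.

2910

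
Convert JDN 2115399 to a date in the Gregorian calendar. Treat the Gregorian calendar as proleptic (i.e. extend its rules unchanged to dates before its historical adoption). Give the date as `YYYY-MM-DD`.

JDN 2451545 is 1 Jan 2000; 2115399 is −336146 days from there.

1079-08-31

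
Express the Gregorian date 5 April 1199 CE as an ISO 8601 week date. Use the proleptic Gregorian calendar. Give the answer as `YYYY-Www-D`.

The weekday is Monday (ISO weekday 1).
That Monday belongs to ISO week 14 of ISO year 1199.

1199-W14-1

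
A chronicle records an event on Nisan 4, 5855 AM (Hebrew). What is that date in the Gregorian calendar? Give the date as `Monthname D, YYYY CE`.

April 8, 2095 CE

Julian Day Number of the source date = 2486341.
Converting JDN 2486341 to the Gregorian calendar gives 8 April 2095 CE.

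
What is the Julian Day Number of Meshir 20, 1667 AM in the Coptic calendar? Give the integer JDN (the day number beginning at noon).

Equivalently 27 February 1951 (Gregorian).
JDN 2400001 is 17 November 1858 CE (Gregorian), MJD 0; the target day is +33704 days from there, so JDN = 2433705.

2433705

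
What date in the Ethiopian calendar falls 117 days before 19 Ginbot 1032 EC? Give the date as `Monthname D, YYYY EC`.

Tir 22, 1032 EC

The starting date is JDN 2101052; 2101052 − 117 = 2100935.
JDN 2100935 corresponds to Tir 22, 1032 EC.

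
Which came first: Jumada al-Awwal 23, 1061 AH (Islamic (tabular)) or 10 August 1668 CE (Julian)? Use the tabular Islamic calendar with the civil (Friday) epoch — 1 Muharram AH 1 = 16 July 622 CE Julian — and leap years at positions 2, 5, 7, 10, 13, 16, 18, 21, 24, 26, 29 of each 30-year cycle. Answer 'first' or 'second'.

First date → JDN 2324209; second date → JDN 2330517.
JDN 2324209 < JDN 2330517, so the first date is earlier.

first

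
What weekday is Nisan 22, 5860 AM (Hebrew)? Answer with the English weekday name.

Saturday

This is JDN 2488190 (1 May 2100 Gregorian).
Since JDN mod 7 = 5 (0 = Monday), the day is Saturday.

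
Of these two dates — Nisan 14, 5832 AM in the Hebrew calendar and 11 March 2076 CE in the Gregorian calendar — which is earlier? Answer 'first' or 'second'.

first

Converting both to JDN: 2477935 vs 2479374; the smaller is the first.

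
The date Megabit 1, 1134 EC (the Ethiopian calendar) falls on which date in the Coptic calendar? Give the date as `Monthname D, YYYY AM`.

Paremhat 1, 858 AM

Julian Day Number of the source date = 2138229.
Converting JDN 2138229 to the Coptic calendar gives 1 Paremhat 858 AM.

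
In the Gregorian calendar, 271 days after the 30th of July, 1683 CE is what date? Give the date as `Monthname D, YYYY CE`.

Counting 271 days forward from JDN 2335974 reaches JDN 2336245, which is April 26, 1684 CE.

April 26, 1684 CE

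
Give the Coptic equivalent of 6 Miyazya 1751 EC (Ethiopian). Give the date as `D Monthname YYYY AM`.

Both dates share Julian Day Number 2363623; in the Coptic calendar that is 6 Parmouti 1475 AM.

6 Parmouti 1475 AM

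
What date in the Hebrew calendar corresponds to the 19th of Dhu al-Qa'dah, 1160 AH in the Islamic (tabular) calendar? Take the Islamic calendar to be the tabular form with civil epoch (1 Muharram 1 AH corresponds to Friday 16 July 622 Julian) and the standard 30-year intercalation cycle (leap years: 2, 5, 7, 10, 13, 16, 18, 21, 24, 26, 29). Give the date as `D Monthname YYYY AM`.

20 Kislev 5508 AM

The source date corresponds to 22 November 1747 in the Gregorian calendar (JDN 2359464).
That day falls on 20 Kislev 5508 AM in the Hebrew calendar.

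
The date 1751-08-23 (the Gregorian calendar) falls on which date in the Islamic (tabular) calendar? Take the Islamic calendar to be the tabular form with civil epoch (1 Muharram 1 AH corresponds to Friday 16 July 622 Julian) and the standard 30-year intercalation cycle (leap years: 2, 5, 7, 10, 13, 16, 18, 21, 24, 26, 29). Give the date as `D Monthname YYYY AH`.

1 Shawwal 1164 AH

Julian Day Number of the source date = 2360834.
Converting JDN 2360834 to the tabular Islamic calendar gives 1 Shawwal 1164 AH.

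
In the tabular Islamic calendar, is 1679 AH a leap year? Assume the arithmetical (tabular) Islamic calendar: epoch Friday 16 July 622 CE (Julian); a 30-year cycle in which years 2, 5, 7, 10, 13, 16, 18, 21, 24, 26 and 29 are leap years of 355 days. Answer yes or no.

yes

Year 1679 AH is year 29 of its 30-year cycle; leap positions are 2, 5, 7, 10, 13, 16, 18, 21, 24, 26, 29, so it is a leap year (355 days).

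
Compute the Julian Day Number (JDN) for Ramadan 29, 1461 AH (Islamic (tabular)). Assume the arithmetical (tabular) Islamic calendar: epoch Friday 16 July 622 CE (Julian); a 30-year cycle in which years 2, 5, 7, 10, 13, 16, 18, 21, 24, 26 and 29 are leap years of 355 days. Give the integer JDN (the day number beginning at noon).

In the Gregorian calendar the same day is 17 October 2039.
JDN 2299161 is 15 October 1582 CE (Gregorian); the target day is +166918 days from there, so JDN = 2466079.

2466079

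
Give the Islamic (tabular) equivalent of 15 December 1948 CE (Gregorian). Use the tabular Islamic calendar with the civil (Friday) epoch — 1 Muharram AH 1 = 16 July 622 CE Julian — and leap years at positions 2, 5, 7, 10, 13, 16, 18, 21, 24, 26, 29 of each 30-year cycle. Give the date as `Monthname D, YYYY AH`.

Safar 13, 1368 AH

Julian Day Number of the source date = 2432901.
Converting JDN 2432901 to the tabular Islamic calendar gives 13 Safar 1368 AH.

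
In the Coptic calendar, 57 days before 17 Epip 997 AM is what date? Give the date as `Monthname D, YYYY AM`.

JDN of 17 Epip 997 AM = 2189135.
2189135 − 57 = 2189078.
JDN 2189078 in the Coptic calendar is Pashons 20, 997 AM.

Pashons 20, 997 AM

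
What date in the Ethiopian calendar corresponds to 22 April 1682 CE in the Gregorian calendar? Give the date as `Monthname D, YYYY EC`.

Both dates share Julian Day Number 2335510; in the Ethiopian calendar that is 17 Miyazya 1674 EC.

Miyazya 17, 1674 EC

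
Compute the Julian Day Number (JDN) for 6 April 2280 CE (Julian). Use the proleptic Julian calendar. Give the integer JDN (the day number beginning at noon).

2553924

Equivalently 21 April 2280 (Gregorian).
JDN 2299161 is 15 October 1582 CE (Gregorian); the target day is +254763 days from there, so JDN = 2553924.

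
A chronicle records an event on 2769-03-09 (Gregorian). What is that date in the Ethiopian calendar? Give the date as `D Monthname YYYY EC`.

24 Yekatit 2761 EC

Both dates share Julian Day Number 2732484; in the Ethiopian calendar that is 24 Yekatit 2761 EC.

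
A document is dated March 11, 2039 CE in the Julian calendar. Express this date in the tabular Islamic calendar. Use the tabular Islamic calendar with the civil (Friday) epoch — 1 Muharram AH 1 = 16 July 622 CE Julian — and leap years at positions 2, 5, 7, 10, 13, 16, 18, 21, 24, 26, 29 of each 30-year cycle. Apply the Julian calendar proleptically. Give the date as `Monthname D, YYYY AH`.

The source date corresponds to 24 March 2039 in the Gregorian calendar (JDN 2465872).
That day falls on 28 Safar 1461 AH in the tabular Islamic calendar.

Safar 28, 1461 AH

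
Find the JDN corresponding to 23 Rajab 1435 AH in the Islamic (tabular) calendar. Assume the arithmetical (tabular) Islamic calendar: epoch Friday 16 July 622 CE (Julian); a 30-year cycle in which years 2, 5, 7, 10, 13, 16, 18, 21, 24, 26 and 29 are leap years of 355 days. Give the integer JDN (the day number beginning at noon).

2456801

In the Gregorian calendar the same day is 23 May 2014.
JDN 2299161 is 15 October 1582 CE (Gregorian); the target day is +157640 days from there, so JDN = 2456801.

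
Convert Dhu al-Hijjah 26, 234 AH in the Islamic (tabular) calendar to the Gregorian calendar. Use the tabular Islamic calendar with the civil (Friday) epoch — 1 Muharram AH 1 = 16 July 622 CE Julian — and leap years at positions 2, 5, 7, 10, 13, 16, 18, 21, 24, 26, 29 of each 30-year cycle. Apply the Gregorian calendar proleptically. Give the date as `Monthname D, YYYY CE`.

Julian Day Number of the source date = 2031357.
Converting JDN 2031357 to the Gregorian calendar gives 25 July 849 CE.

July 25, 849 CE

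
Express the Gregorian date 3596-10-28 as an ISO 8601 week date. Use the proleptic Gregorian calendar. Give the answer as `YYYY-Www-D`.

3596-W44-1

The weekday is Monday (ISO weekday 1).
That Monday belongs to ISO week 44 of ISO year 3596.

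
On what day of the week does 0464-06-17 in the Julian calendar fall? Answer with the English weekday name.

Wednesday

In the proleptic Gregorian calendar this is 18 June 464 (JDN 1890702).
1890702 ≡ 2 (mod 7); counting from Monday = 0 gives Wednesday.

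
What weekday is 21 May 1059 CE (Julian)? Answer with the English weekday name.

Equivalently 27 May 1059 Gregorian, JDN 2107998.
JDN 2107998 mod 7 = 4, and JDN 0 was a Monday, so this is a Friday.

Friday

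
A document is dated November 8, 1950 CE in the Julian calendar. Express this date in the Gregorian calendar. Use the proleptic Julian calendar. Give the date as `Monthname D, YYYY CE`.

For dates in this range the Gregorian date is 13 days ahead of the Julian.
8 November 1950 Julian + 13 days → 21 November 1950 Gregorian.

November 21, 1950 CE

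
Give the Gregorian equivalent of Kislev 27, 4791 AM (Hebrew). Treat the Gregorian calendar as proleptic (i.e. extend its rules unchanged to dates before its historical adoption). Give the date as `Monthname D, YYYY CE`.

Julian Day Number of the source date = 2097594.
Converting JDN 2097594 to the Gregorian calendar gives 1 December 1030 CE.

December 1, 1030 CE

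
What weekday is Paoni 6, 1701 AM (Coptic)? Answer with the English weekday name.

Thursday

This is JDN 2446230 (13 June 1985 Gregorian).
JDN 2446230 mod 7 = 3, and JDN 0 was a Monday, so this is a Thursday.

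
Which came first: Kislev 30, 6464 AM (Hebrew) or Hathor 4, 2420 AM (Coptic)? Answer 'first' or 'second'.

second

First date → JDN 2708674; second date → JDN 2708633.
JDN 2708633 < JDN 2708674, so the second date is earlier.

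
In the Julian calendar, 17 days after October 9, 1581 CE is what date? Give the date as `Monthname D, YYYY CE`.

October 26, 1581 CE

JDN of October 9, 1581 CE = 2298800.
2298800 + 17 = 2298817.
JDN 2298817 in the Julian calendar is October 26, 1581 CE.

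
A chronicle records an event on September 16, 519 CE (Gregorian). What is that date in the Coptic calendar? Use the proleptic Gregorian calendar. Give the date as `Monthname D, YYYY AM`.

Thout 16, 236 AM

Both dates share Julian Day Number 1910879; in the Coptic calendar that is 16 Thout 236 AM.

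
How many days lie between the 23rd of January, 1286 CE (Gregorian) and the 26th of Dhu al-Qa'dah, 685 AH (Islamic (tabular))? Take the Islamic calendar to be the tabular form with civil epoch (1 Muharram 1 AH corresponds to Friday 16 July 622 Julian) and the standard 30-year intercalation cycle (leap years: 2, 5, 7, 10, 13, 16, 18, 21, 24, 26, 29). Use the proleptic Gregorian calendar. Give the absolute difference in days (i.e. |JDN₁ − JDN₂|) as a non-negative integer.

First date → JDN 2190785; second date → JDN 2191147.
The interval is |2190785 − 2191147| = 362 days.

362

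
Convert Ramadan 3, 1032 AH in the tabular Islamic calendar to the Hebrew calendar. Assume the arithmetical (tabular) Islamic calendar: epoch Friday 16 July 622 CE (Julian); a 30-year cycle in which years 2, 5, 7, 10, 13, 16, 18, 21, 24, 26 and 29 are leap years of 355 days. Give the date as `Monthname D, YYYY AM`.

Tammuz 3, 5383 AM

Both dates share Julian Day Number 2314030; in the Hebrew calendar that is 3 Tammuz 5383 AM.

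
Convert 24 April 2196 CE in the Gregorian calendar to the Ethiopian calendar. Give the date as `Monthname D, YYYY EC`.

Miyazya 15, 2188 EC

Julian Day Number of the source date = 2523247.
Converting JDN 2523247 to the Ethiopian calendar gives 15 Miyazya 2188 EC.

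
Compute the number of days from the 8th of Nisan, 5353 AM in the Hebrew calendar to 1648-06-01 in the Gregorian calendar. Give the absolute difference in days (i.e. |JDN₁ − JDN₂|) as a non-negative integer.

20141

JDN of the first date = 2302991.
JDN of the second date = 2323132.
|2323132 − 2302991| = 20141.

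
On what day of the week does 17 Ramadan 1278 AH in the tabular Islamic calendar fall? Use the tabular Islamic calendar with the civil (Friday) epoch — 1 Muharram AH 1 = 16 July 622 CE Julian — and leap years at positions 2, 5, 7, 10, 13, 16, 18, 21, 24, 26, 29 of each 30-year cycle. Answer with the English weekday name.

Tuesday

This is JDN 2401218 (18 March 1862 Gregorian).
Since JDN mod 7 = 1 (0 = Monday), the day is Tuesday.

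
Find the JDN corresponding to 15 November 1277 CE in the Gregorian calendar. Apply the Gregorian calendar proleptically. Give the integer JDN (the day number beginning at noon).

2187794

JDN 2451545 is 1 January 2000 CE (Gregorian); the target day is −263751 days from there, so JDN = 2187794.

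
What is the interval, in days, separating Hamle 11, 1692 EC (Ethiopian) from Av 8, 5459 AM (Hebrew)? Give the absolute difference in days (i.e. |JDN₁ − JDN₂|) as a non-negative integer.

First date → JDN 2342169; second date → JDN 2341822.
The interval is |2342169 − 2341822| = 347 days.

347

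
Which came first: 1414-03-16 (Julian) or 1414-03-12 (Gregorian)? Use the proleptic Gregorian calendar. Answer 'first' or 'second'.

second

Converting both to JDN: 2237596 vs 2237583; the smaller is the second.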